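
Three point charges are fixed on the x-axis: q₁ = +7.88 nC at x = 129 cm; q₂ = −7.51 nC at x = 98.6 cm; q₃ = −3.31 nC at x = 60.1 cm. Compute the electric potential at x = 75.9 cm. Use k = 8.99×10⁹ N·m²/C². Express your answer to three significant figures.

Electric potential is a scalar, so the contributions from each charge add algebraically: V = Σ kqᵢ/rᵢ.
Distances from the field point to each charge: r₁ = 0.531 m, r₂ = 0.227 m, r₃ = 0.158 m.
V = k[(7.88×10⁻⁹)/(0.531) + (-7.51×10⁻⁹)/(0.227) + (-3.31×10⁻⁹)/(0.158)] = -352 V.

-352 V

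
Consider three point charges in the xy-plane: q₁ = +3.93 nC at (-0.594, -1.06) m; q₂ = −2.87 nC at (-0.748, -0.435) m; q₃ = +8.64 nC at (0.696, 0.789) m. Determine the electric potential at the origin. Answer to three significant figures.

Electric potential is a scalar, so the contributions from each charge add algebraically: V = Σ kqᵢ/rᵢ.
Distances from the field point to each charge: r₁ = 1.22 m, r₂ = 0.865 m, r₃ = 1.05 m.
V = k[(3.93×10⁻⁹)/(1.22) + (-2.87×10⁻⁹)/(0.865) + (8.64×10⁻⁹)/(1.05)] = 73.1 V.

73.1 V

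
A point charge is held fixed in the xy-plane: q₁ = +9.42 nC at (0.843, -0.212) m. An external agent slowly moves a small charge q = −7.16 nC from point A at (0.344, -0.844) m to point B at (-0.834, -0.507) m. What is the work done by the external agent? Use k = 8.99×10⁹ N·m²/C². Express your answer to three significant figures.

3.97×10⁻⁷ J

For quasistatic motion the external work equals the change in potential energy: W_ext = qΔV = q(V_B − V_A).
At A: distance to the source charge is 0.805 m; V_A = kq₁/r = 105 V.
At B: distance to the source charge is 1.70 m; V_B = kq₁/r = 49.7 V.
ΔV = V_B − V_A = -55.4 V.
W_ext = qΔV = (-7.16×10⁻⁹ C)(-55.4 V) = 3.97×10⁻⁷ J.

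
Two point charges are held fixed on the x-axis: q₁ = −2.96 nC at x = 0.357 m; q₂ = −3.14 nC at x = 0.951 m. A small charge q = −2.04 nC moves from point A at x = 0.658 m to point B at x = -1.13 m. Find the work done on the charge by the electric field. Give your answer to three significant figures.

The work done by the electric force is W_field = −ΔU = −q(V_B − V_A) = q(V_A − V_B).
At A: distances to the source charges are 0.301 m, 0.293 m; V_A = Σ kqᵢ/rᵢ = -185 V.
At B: distances to the source charges are 1.49 m, 2.08 m; V_B = Σ kqᵢ/rᵢ = -31.5 V.
ΔV = V_B − V_A = 153 V.
W_field = −qΔV = −(-2.04×10⁻⁹ C)(153 V) = 3.13×10⁻⁷ J.

3.13×10⁻⁷ J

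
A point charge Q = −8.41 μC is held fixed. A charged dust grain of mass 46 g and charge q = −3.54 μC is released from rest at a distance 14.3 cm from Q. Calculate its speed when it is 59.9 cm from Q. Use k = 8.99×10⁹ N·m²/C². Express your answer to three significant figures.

Only the electrostatic force acts, so mechanical energy is conserved: ½mv² = U₁ − U₂ = kQq(1/r₁ − 1/r₂).
U₁ − U₂ = (8.99×10⁹ N·m²/C²)(-8.41×10⁻⁶ C)(-3.54×10⁻⁶ C)(1/0.143 − 1/0.599) = 1.42 J.
v = √(2·1.42/0.0460) = 7.87 m/s.

7.87 m/s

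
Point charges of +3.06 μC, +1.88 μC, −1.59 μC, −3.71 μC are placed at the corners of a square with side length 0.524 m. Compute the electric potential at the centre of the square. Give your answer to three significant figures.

-8730 V

Electric potential is a scalar, so the contributions from each charge add algebraically: V = Σ kqᵢ/rᵢ.
The distance from each corner to the centre is a√2/2 = 0.371 m.
V = k[(3.06×10⁻⁶)/(0.371) + (1.88×10⁻⁶)/(0.371) + (-1.59×10⁻⁶)/(0.371) + (-3.71×10⁻⁶)/(0.371)] = -8730 V.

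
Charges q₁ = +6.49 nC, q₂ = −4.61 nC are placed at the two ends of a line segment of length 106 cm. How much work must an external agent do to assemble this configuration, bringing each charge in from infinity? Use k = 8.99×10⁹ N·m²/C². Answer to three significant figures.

The work to assemble the configuration equals its total potential energy, U = Σ kqᵢqⱼ/rᵢⱼ over all pairs.
The separation is r = 1.06 m.
U = (-2.54×10⁻⁷) = -2.54×10⁻⁷ J.

-2.54×10⁻⁷ J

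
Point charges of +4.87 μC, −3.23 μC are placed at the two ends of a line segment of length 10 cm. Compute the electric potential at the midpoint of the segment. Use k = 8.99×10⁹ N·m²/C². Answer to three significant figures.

The total potential is the scalar sum of each charge's contribution, V = Σ kqᵢ/rᵢ.
Each charge is 0.0500 m from the midpoint.
V = k[(4.87×10⁻⁶)/(0.0500) + (-3.23×10⁻⁶)/(0.0500)] = 2.95×10⁵ V.

2.95×10⁵ V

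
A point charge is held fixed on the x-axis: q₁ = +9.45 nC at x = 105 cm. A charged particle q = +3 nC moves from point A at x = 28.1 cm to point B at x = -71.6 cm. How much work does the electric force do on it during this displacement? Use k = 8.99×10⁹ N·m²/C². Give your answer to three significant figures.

The work done by the electric force is W_field = −ΔU = −q(V_B − V_A) = q(V_A − V_B).
At A: distance to the source charge is 0.769 m; V_A = kq₁/r = 110 V.
At B: distance to the source charge is 1.77 m; V_B = kq₁/r = 48.1 V.
ΔV = V_B − V_A = -62.4 V.
W_field = −qΔV = −(3.00×10⁻⁹ C)(-62.4 V) = 1.87×10⁻⁷ J.

1.87×10⁻⁷ J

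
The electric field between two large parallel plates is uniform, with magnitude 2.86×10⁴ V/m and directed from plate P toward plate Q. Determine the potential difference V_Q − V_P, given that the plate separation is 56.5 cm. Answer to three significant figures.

In a uniform field, potential decreases in the direction of E: ΔV = −E·d for a displacement d parallel to E.
Going from P to Q is a displacement of 56.5 cm along the field, so V_Q − V_P = −Ed = -1.62×10⁴ V.

-1.62×10⁴ V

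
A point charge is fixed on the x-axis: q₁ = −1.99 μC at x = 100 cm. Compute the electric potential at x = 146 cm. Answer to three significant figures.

The total potential is the scalar sum of each charge's contribution, V = Σ kqᵢ/rᵢ.
V = k[(-1.99×10⁻⁶)/(0.460)] = -3.89×10⁴ V.

-3.89×10⁴ V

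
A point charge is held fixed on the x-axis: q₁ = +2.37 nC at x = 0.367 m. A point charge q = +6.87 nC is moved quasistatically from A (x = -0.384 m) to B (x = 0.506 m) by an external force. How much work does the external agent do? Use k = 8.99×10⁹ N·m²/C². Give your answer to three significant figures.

8.58×10⁻⁷ J

For quasistatic motion the external work equals the change in potential energy: W_ext = qΔV = q(V_B − V_A).
At A: distance to the source charge is 0.751 m; V_A = kq₁/r = 28.4 V.
At B: distance to the source charge is 0.139 m; V_B = kq₁/r = 153 V.
ΔV = V_B − V_A = 125 V.
W_ext = qΔV = (6.87×10⁻⁹ C)(125 V) = 8.58×10⁻⁷ J.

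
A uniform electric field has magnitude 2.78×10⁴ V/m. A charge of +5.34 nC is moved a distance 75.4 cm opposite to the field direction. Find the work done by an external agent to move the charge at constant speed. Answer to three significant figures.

The potential change for a displacement 75.4 cm opposite to the field direction is ΔV = +Ed = 2.10×10⁴ V.
W_ext = qΔV = 1.12×10⁻⁴ J.

1.12×10⁻⁴ J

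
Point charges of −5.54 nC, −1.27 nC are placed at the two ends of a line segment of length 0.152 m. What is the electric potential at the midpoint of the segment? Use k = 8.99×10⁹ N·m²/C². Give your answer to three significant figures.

-806 V

The total potential is the scalar sum of each charge's contribution, V = Σ kqᵢ/rᵢ.
Each charge is 0.0760 m from the midpoint.
V = k[(-5.54×10⁻⁹)/(0.0760) + (-1.27×10⁻⁹)/(0.0760)] = -806 V.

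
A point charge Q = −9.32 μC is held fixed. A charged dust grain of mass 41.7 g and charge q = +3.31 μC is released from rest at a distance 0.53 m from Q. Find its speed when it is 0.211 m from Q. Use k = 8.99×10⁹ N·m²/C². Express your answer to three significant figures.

6.16 m/s

Only the electrostatic force acts, so mechanical energy is conserved: ½mv² = U₁ − U₂ = kQq(1/r₁ − 1/r₂).
U₁ − U₂ = (8.99×10⁹ N·m²/C²)(-9.32×10⁻⁶ C)(3.31×10⁻⁶ C)(1/0.530 − 1/0.211) = 0.791 J.
v = √(2·0.791/0.0417) = 6.16 m/s.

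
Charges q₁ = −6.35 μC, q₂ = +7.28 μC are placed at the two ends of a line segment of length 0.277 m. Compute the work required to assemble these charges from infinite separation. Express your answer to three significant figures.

-1.50 J

The assembly work is the sum of pairwise potential energies, U = Σ_{i<j} kqᵢqⱼ/rᵢⱼ.
The separation is r = 0.277 m.
U = (-1.50) = -1.50 J.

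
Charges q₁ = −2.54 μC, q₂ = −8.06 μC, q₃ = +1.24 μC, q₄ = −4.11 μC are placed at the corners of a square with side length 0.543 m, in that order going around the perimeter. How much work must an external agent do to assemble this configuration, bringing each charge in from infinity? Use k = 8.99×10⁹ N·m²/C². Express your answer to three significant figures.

The work to assemble the configuration equals its total potential energy, U = Σ kqᵢqⱼ/rᵢⱼ over all pairs.
The four side pairs have separation 0.543 m and the two diagonal pairs 0.768 m.
Summing all 6 pair terms gives U = 0.613 J.

0.613 J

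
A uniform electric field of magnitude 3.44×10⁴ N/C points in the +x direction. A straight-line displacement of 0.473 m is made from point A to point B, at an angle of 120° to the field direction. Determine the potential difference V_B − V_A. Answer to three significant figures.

Only the component of displacement along E changes the potential: ΔV = −E·d·cosθ.
ΔV = −(3.44×10⁴ V/m)(0.473 m)cos120° = 8140 V.

8140 V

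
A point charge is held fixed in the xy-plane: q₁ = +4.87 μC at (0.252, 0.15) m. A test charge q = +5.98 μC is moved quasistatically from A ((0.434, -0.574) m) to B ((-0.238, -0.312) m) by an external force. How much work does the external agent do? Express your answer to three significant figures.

0.0381 J

For quasistatic motion the external work equals the change in potential energy: W_ext = qΔV = q(V_B − V_A).
At A: distance to the source charge is 0.747 m; V_A = kq₁/r = 5.86×10⁴ V.
At B: distance to the source charge is 0.673 m; V_B = kq₁/r = 6.50×10⁴ V.
ΔV = V_B − V_A = 6360 V.
W_ext = qΔV = (5.98×10⁻⁶ C)(6360 V) = 0.0381 J.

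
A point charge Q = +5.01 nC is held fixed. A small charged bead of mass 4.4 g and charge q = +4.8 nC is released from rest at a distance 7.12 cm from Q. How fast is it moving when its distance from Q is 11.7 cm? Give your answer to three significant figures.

0.0232 m/s

Only the electrostatic force acts, so mechanical energy is conserved: ½mv² = U₁ − U₂ = kQq(1/r₁ − 1/r₂).
U₁ − U₂ = (8.99×10⁹ N·m²/C²)(5.01×10⁻⁹ C)(4.80×10⁻⁹ C)(1/0.0712 − 1/0.117) = 1.19×10⁻⁶ J.
v = √(2·1.19×10⁻⁶/4.40×10⁻³) = 0.0232 m/s.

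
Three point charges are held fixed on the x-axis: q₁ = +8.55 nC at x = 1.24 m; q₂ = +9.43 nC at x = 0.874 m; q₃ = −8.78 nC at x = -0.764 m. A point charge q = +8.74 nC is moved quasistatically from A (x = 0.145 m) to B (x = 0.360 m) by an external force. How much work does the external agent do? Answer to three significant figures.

7.20×10⁻⁷ J

For quasistatic motion the external work equals the change in potential energy: W_ext = qΔV = q(V_B − V_A).
At A: distances to the source charges are 1.09 m, 0.729 m, 0.909 m; V_A = Σ kqᵢ/rᵢ = 99.7 V.
At B: distances to the source charges are 0.880 m, 0.514 m, 1.12 m; V_B = Σ kqᵢ/rᵢ = 182 V.
ΔV = V_B − V_A = 82.4 V.
W_ext = qΔV = (8.74×10⁻⁹ C)(82.4 V) = 7.20×10⁻⁷ J.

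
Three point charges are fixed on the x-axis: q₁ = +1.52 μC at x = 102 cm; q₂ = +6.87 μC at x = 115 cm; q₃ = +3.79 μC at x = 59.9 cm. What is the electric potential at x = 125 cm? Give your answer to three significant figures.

7.29×10⁵ V

The total potential is the scalar sum of each charge's contribution, V = Σ kqᵢ/rᵢ.
Distances from the field point to each charge: r₁ = 0.230 m, r₂ = 0.100 m, r₃ = 0.651 m.
V = k[(1.52×10⁻⁶)/(0.230) + (6.87×10⁻⁶)/(0.100) + (3.79×10⁻⁶)/(0.651)] = 7.29×10⁵ V.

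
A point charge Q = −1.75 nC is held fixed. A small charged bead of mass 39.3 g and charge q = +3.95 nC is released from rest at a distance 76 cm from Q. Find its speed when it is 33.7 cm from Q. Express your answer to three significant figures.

Only the electrostatic force acts, so mechanical energy is conserved: ½mv² = U₁ − U₂ = kQq(1/r₁ − 1/r₂).
U₁ − U₂ = (8.99×10⁹ N·m²/C²)(-1.75×10⁻⁹ C)(3.95×10⁻⁹ C)(1/0.760 − 1/0.337) = 1.03×10⁻⁷ J.
v = √(2·1.03×10⁻⁷/0.0393) = 2.29×10⁻³ m/s.

2.29×10⁻³ m/s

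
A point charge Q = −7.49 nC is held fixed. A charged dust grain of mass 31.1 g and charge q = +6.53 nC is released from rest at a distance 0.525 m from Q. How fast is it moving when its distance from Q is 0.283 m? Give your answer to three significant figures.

6.79×10⁻³ m/s

Only the electrostatic force acts, so mechanical energy is conserved: ½mv² = U₁ − U₂ = kQq(1/r₁ − 1/r₂).
U₁ − U₂ = (8.99×10⁹ N·m²/C²)(-7.49×10⁻⁹ C)(6.53×10⁻⁹ C)(1/0.525 − 1/0.283) = 7.16×10⁻⁷ J.
v = √(2·7.16×10⁻⁷/0.0311) = 6.79×10⁻³ m/s.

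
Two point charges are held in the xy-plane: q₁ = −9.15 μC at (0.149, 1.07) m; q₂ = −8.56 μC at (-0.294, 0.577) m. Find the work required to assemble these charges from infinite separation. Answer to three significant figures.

The work to assemble the configuration equals its total potential energy, U = Σ kqᵢqⱼ/rᵢⱼ over all pairs.
Pair separations: r₁₂ = 0.663 m.
U = (1.06) = 1.06 J.

1.06 J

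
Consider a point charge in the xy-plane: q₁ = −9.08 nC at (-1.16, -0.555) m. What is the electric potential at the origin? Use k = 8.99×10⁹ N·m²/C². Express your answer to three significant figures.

-63.5 V

Electric potential is a scalar, so the contributions from each charge add algebraically: V = Σ kqᵢ/rᵢ.
Distances from the field point to each charge: r₁ = 1.29 m.
V = k[(-9.08×10⁻⁹)/(1.29)] = -63.5 V.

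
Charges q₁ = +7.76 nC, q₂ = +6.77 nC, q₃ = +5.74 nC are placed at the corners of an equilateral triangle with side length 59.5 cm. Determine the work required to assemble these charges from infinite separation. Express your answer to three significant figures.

The assembly work is the sum of pairwise potential energies, U = Σ_{i<j} kqᵢqⱼ/rᵢⱼ.
All three pair separations equal the side length, 0.595 m.
U = (7.94×10⁻⁷) + (6.73×10⁻⁷) + (5.87×10⁻⁷) = 2.05×10⁻⁶ J.

2.05×10⁻⁶ J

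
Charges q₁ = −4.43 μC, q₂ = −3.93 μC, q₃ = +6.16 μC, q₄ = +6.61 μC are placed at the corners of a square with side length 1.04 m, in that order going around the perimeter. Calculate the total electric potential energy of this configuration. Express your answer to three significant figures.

-0.286 J

The work to assemble the configuration equals its total potential energy, U = Σ kqᵢqⱼ/rᵢⱼ over all pairs.
The four side pairs have separation 1.04 m and the two diagonal pairs 1.47 m.
Summing all 6 pair terms gives U = -0.286 J.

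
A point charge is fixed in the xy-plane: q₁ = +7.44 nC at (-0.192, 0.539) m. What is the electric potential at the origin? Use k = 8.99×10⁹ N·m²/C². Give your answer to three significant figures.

Electric potential is a scalar, so the contributions from each charge add algebraically: V = Σ kqᵢ/rᵢ.
Distances from the field point to each charge: r₁ = 0.572 m.
V = k[(7.44×10⁻⁹)/(0.572)] = 117 V.

117 V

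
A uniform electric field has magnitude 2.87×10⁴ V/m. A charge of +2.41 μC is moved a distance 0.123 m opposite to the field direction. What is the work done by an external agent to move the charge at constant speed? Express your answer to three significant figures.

The potential change for a displacement 0.123 m opposite to the field direction is ΔV = +Ed = 3530 V.
W_ext = qΔV = 8.51×10⁻³ J.

8.51×10⁻³ J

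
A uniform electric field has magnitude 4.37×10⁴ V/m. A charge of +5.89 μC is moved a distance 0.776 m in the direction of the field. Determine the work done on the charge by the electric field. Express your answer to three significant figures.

The potential change for a displacement 0.776 m in the direction of the field is ΔV = −Ed = -3.39×10⁴ V.
W_field = −qΔV = 0.200 J.

0.200 J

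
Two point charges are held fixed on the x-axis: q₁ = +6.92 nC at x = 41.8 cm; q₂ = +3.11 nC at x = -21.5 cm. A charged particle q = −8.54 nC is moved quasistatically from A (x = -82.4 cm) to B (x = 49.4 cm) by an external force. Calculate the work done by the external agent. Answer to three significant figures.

-6.51×10⁻⁶ J

For quasistatic motion the external work equals the change in potential energy: W_ext = qΔV = q(V_B − V_A).
At A: distances to the source charges are 1.24 m, 0.609 m; V_A = Σ kqᵢ/rᵢ = 96.0 V.
At B: distances to the source charges are 0.0760 m, 0.709 m; V_B = Σ kqᵢ/rᵢ = 858 V.
ΔV = V_B − V_A = 762 V.
W_ext = qΔV = (-8.54×10⁻⁹ C)(762 V) = -6.51×10⁻⁶ J.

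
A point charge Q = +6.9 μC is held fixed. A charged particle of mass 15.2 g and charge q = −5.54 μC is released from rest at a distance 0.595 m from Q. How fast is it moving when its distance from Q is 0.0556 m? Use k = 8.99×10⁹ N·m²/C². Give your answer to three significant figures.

Only the electrostatic force acts, so mechanical energy is conserved: ½mv² = U₁ − U₂ = kQq(1/r₁ − 1/r₂).
U₁ − U₂ = (8.99×10⁹ N·m²/C²)(6.90×10⁻⁶ C)(-5.54×10⁻⁶ C)(1/0.595 − 1/0.0556) = 5.60 J.
v = √(2·5.60/0.0152) = 27.2 m/s.

27.2 m/s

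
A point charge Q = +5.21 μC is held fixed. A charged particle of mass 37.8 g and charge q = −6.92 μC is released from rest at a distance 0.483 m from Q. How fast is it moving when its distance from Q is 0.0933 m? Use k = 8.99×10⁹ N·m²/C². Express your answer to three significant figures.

12.2 m/s

Only the electrostatic force acts, so mechanical energy is conserved: ½mv² = U₁ − U₂ = kQq(1/r₁ − 1/r₂).
U₁ − U₂ = (8.99×10⁹ N·m²/C²)(5.21×10⁻⁶ C)(-6.92×10⁻⁶ C)(1/0.483 − 1/0.0933) = 2.80 J.
v = √(2·2.80/0.0378) = 12.2 m/s.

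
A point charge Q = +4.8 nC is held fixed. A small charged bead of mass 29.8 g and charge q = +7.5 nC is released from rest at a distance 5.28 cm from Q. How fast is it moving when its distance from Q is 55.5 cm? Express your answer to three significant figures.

0.0193 m/s

Only the electrostatic force acts, so mechanical energy is conserved: ½mv² = U₁ − U₂ = kQq(1/r₁ − 1/r₂).
U₁ − U₂ = (8.99×10⁹ N·m²/C²)(4.80×10⁻⁹ C)(7.50×10⁻⁹ C)(1/0.0528 − 1/0.555) = 5.55×10⁻⁶ J.
v = √(2·5.55×10⁻⁶/0.0298) = 0.0193 m/s.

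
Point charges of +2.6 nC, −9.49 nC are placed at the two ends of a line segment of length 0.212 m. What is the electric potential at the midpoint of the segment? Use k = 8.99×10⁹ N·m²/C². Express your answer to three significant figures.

-584 V

Electric potential is a scalar, so the contributions from each charge add algebraically: V = Σ kqᵢ/rᵢ.
Each charge is 0.106 m from the midpoint.
V = k[(2.60×10⁻⁹)/(0.106) + (-9.49×10⁻⁹)/(0.106)] = -584 V.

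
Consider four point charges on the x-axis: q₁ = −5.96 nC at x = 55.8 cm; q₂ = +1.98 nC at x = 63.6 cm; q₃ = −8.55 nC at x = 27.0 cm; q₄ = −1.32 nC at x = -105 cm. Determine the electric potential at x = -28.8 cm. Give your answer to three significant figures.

The total potential is the scalar sum of each charge's contribution, V = Σ kqᵢ/rᵢ.
Distances from the field point to each charge: r₁ = 0.846 m, r₂ = 0.924 m, r₃ = 0.558 m, r₄ = 0.762 m.
V = k[(-5.96×10⁻⁹)/(0.846) + (1.98×10⁻⁹)/(0.924) + (-8.55×10⁻⁹)/(0.558) + (-1.32×10⁻⁹)/(0.762)] = -197 V.

-197 V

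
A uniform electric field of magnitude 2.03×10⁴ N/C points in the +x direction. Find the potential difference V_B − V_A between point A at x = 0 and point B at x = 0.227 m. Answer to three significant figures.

In a uniform field, potential decreases in the direction of E: V_B − V_A = −E·Δx.
V_B − V_A = −(2.03×10⁴ V/m)(0.227 m) = -4610 V.

-4610 V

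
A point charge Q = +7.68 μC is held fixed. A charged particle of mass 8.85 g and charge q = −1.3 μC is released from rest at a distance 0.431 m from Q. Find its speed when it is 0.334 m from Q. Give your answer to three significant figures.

3.70 m/s

Only the electrostatic force acts, so mechanical energy is conserved: ½mv² = U₁ − U₂ = kQq(1/r₁ − 1/r₂).
U₁ − U₂ = (8.99×10⁹ N·m²/C²)(7.68×10⁻⁶ C)(-1.30×10⁻⁶ C)(1/0.431 − 1/0.334) = 0.0605 J.
v = √(2·0.0605/8.85×10⁻³) = 3.70 m/s.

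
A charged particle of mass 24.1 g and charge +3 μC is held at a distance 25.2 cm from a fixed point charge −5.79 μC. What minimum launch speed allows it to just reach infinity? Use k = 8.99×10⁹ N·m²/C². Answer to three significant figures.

7.17 m/s

To just escape, total mechanical energy must reach zero at infinity: ½mv²_min + U = 0, so ½mv²_min = −U = |kQq|/r.
|U| = |kQq|/r = (8.99×10⁹ N·m²/C²)(5.79×10⁻⁶)(3.00×10⁻⁶)/(0.252) = 0.620 J.
v_min = √(2|U|/m) = √(2·0.620/0.0241) = 7.17 m/s.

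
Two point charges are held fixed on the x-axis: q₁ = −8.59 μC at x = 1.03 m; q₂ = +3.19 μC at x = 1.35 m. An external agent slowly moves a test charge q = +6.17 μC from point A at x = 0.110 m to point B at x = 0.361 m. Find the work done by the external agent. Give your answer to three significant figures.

-0.158 J

For quasistatic motion the external work equals the change in potential energy: W_ext = qΔV = q(V_B − V_A).
At A: distances to the source charges are 0.920 m, 1.24 m; V_A = Σ kqᵢ/rᵢ = -6.08×10⁴ V.
At B: distances to the source charges are 0.669 m, 0.989 m; V_B = Σ kqᵢ/rᵢ = -8.64×10⁴ V.
ΔV = V_B − V_A = -2.56×10⁴ V.
W_ext = qΔV = (6.17×10⁻⁶ C)(-2.56×10⁴ V) = -0.158 J.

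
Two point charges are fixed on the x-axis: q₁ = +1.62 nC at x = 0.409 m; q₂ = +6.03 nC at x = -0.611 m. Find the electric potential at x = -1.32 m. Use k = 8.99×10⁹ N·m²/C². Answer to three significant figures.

Electric potential is a scalar, so the contributions from each charge add algebraically: V = Σ kqᵢ/rᵢ.
Distances from the field point to each charge: r₁ = 1.73 m, r₂ = 0.709 m.
V = k[(1.62×10⁻⁹)/(1.73) + (6.03×10⁻⁹)/(0.709)] = 84.9 V.

84.9 V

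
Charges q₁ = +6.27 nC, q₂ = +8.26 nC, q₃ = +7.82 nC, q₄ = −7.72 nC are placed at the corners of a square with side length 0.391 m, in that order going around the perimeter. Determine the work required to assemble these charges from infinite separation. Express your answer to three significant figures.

The work to assemble the configuration equals its total potential energy, U = Σ kqᵢqⱼ/rᵢⱼ over all pairs.
The four side pairs have separation 0.391 m and the two diagonal pairs 0.553 m.
Summing all 6 pair terms gives U = -6.46×10⁻⁸ J.

-6.46×10⁻⁸ J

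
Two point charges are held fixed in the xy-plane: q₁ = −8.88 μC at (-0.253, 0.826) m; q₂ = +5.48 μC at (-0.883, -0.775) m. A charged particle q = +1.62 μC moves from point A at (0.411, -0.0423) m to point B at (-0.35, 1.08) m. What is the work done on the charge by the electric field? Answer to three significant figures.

The work done by the electric force is W_field = −ΔU = −q(V_B − V_A) = q(V_A − V_B).
At A: distances to the source charges are 1.09 m, 1.49 m; V_A = Σ kqᵢ/rᵢ = -3.99×10⁴ V.
At B: distances to the source charges are 0.272 m, 1.93 m; V_B = Σ kqᵢ/rᵢ = -2.68×10⁵ V.
ΔV = V_B − V_A = -2.28×10⁵ V.
W_field = −qΔV = −(1.62×10⁻⁶ C)(-2.28×10⁵ V) = 0.370 J.

0.370 J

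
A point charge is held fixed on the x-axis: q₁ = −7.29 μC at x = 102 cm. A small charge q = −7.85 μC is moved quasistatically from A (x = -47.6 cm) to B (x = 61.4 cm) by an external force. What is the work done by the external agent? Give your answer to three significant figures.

0.923 J

For quasistatic motion the external work equals the change in potential energy: W_ext = qΔV = q(V_B − V_A).
At A: distance to the source charge is 1.50 m; V_A = kq₁/r = -4.38×10⁴ V.
At B: distance to the source charge is 0.406 m; V_B = kq₁/r = -1.61×10⁵ V.
ΔV = V_B − V_A = -1.18×10⁵ V.
W_ext = qΔV = (-7.85×10⁻⁶ C)(-1.18×10⁵ V) = 0.923 J.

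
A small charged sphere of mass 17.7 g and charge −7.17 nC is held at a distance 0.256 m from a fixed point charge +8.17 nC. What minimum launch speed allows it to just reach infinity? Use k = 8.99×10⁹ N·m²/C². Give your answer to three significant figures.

To just escape, total mechanical energy must reach zero at infinity: ½mv²_min + U = 0, so ½mv²_min = −U = |kQq|/r.
|U| = |kQq|/r = (8.99×10⁹ N·m²/C²)(8.17×10⁻⁹)(7.17×10⁻⁹)/(0.256) = 2.06×10⁻⁶ J.
v_min = √(2|U|/m) = √(2·2.06×10⁻⁶/0.0177) = 0.0152 m/s.

0.0152 m/s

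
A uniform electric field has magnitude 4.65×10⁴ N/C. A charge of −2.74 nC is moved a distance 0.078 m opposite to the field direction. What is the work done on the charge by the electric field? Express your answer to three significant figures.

The potential change for a displacement 0.078 m opposite to the field direction is ΔV = +Ed = 3630 V.
W_field = −qΔV = 9.94×10⁻⁶ J.

9.94×10⁻⁶ J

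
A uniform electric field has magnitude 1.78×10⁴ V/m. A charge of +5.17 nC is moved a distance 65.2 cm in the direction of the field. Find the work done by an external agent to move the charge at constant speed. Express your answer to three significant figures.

-6.00×10⁻⁵ J

The potential change for a displacement 65.2 cm in the direction of the field is ΔV = −Ed = -1.16×10⁴ V.
W_ext = qΔV = -6.00×10⁻⁵ J.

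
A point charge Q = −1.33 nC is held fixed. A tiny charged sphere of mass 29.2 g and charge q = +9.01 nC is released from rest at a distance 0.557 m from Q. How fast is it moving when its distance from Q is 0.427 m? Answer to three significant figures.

Only the electrostatic force acts, so mechanical energy is conserved: ½mv² = U₁ − U₂ = kQq(1/r₁ − 1/r₂).
U₁ − U₂ = (8.99×10⁹ N·m²/C²)(-1.33×10⁻⁹ C)(9.01×10⁻⁹ C)(1/0.557 − 1/0.427) = 5.89×10⁻⁸ J.
v = √(2·5.89×10⁻⁸/0.0292) = 2.01×10⁻³ m/s.

2.01×10⁻³ m/s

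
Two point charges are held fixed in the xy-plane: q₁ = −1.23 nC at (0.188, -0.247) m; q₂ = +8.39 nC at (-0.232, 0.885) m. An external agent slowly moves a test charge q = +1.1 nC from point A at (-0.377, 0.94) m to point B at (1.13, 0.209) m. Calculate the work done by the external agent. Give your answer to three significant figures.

-4.83×10⁻⁷ J

For quasistatic motion the external work equals the change in potential energy: W_ext = qΔV = q(V_B − V_A).
At A: distances to the source charges are 1.31 m, 0.155 m; V_A = Σ kqᵢ/rᵢ = 478 V.
At B: distances to the source charges are 1.05 m, 1.52 m; V_B = Σ kqᵢ/rᵢ = 39.0 V.
ΔV = V_B − V_A = -439 V.
W_ext = qΔV = (1.10×10⁻⁹ C)(-439 V) = -4.83×10⁻⁷ J.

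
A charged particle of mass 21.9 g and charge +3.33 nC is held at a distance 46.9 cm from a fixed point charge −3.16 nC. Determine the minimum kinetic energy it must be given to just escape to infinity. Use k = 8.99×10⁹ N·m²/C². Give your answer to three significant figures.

2.02×10⁻⁷ J

To just escape, total mechanical energy must reach zero at infinity: ½mv²_min + U = 0, so ½mv²_min = −U = |kQq|/r.
|U| = |kQq|/r = (8.99×10⁹ N·m²/C²)(3.16×10⁻⁹)(3.33×10⁻⁹)/(0.469) = 2.02×10⁻⁷ J.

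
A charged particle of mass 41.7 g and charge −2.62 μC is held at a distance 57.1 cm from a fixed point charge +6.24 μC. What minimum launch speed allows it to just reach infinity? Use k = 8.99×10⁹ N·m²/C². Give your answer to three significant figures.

To just escape, total mechanical energy must reach zero at infinity: ½mv²_min + U = 0, so ½mv²_min = −U = |kQq|/r.
|U| = |kQq|/r = (8.99×10⁹ N·m²/C²)(6.24×10⁻⁶)(2.62×10⁻⁶)/(0.571) = 0.257 J.
v_min = √(2|U|/m) = √(2·0.257/0.0417) = 3.51 m/s.

3.51 m/s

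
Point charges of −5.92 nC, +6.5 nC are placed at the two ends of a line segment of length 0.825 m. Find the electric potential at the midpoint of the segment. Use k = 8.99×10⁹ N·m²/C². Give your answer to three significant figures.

12.6 V

The total potential is the scalar sum of each charge's contribution, V = Σ kqᵢ/rᵢ.
Each charge is 0.412 m from the midpoint.
V = k[(-5.92×10⁻⁹)/(0.412) + (6.50×10⁻⁹)/(0.412)] = 12.6 V.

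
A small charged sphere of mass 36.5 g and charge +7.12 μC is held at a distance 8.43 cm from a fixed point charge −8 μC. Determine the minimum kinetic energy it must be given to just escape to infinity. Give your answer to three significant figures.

6.07 J

To just escape, total mechanical energy must reach zero at infinity: ½mv²_min + U = 0, so ½mv²_min = −U = |kQq|/r.
|U| = |kQq|/r = (8.99×10⁹ N·m²/C²)(8.00×10⁻⁶)(7.12×10⁻⁶)/(0.0843) = 6.07 J.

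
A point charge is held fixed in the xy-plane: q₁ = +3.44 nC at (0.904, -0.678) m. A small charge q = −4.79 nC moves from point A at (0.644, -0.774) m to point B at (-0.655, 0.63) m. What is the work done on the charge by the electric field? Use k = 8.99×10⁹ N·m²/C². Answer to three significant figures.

The work done by the electric force is W_field = −ΔU = −q(V_B − V_A) = q(V_A − V_B).
At A: distance to the source charge is 0.277 m; V_A = kq₁/r = 112 V.
At B: distance to the source charge is 2.04 m; V_B = kq₁/r = 15.2 V.
ΔV = V_B − V_A = -96.4 V.
W_field = −qΔV = −(-4.79×10⁻⁹ C)(-96.4 V) = -4.62×10⁻⁷ J.

-4.62×10⁻⁷ J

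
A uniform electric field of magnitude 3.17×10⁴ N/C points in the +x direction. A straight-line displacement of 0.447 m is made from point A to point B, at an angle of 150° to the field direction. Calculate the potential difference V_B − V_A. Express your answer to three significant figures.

Only the component of displacement along E changes the potential: ΔV = −E·d·cosθ.
ΔV = −(3.17×10⁴ V/m)(0.447 m)cos150° = 1.23×10⁴ V.

1.23×10⁴ V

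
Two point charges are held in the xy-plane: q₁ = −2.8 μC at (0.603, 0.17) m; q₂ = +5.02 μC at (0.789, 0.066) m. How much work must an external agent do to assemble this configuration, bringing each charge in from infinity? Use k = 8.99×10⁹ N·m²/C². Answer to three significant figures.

The assembly work is the sum of pairwise potential energies, U = Σ_{i<j} kqᵢqⱼ/rᵢⱼ.
Pair separations: r₁₂ = 0.213 m.
U = (-0.593) = -0.593 J.

-0.593 J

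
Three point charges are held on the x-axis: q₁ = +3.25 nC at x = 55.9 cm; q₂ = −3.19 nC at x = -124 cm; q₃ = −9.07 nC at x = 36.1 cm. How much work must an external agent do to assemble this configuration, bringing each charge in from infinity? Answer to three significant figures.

The assembly work is the sum of pairwise potential energies, U = Σ_{i<j} kqᵢqⱼ/rᵢⱼ.
Pair separations: r₁₂ = 1.80 m, r₁₃ = 0.198 m, r₂₃ = 1.60 m.
U = (-5.18×10⁻⁸) + (-1.34×10⁻⁶) + (1.62×10⁻⁷) = -1.23×10⁻⁶ J.

-1.23×10⁻⁶ J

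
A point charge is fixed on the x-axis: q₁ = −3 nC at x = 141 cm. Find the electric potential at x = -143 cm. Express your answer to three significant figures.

The total potential is the scalar sum of each charge's contribution, V = Σ kqᵢ/rᵢ.
V = k[(-3.00×10⁻⁹)/(2.84)] = -9.50 V.

-9.50 V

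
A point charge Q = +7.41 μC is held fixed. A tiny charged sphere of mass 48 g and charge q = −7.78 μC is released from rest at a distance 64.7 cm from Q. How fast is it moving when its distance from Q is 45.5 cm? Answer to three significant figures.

Only the electrostatic force acts, so mechanical energy is conserved: ½mv² = U₁ − U₂ = kQq(1/r₁ − 1/r₂).
U₁ − U₂ = (8.99×10⁹ N·m²/C²)(7.41×10⁻⁶ C)(-7.78×10⁻⁶ C)(1/0.647 − 1/0.455) = 0.338 J.
v = √(2·0.338/0.0480) = 3.75 m/s.

3.75 m/s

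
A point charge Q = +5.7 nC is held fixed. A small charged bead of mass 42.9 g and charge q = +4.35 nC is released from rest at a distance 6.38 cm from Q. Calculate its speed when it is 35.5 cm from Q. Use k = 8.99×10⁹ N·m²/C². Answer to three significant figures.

0.0116 m/s

Only the electrostatic force acts, so mechanical energy is conserved: ½mv² = U₁ − U₂ = kQq(1/r₁ − 1/r₂).
U₁ − U₂ = (8.99×10⁹ N·m²/C²)(5.70×10⁻⁹ C)(4.35×10⁻⁹ C)(1/0.0638 − 1/0.355) = 2.87×10⁻⁶ J.
v = √(2·2.87×10⁻⁶/0.0429) = 0.0116 m/s.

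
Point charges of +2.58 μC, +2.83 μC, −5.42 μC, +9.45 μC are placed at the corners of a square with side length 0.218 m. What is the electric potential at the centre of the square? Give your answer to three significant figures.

Electric potential is a scalar, so the contributions from each charge add algebraically: V = Σ kqᵢ/rᵢ.
The distance from each corner to the centre is a√2/2 = 0.154 m.
V = k[(2.58×10⁻⁶)/(0.154) + (2.83×10⁻⁶)/(0.154) + (-5.42×10⁻⁶)/(0.154) + (9.45×10⁻⁶)/(0.154)] = 5.51×10⁵ V.

5.51×10⁵ V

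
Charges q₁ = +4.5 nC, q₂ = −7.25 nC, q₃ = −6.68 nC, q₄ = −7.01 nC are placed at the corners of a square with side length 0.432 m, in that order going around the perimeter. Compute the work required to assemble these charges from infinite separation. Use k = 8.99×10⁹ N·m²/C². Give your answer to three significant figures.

The work to assemble the configuration equals its total potential energy, U = Σ kqᵢqⱼ/rᵢⱼ over all pairs.
The four side pairs have separation 0.432 m and the two diagonal pairs 0.611 m.
Summing all 6 pair terms gives U = 9.52×10⁻⁷ J.

9.52×10⁻⁷ J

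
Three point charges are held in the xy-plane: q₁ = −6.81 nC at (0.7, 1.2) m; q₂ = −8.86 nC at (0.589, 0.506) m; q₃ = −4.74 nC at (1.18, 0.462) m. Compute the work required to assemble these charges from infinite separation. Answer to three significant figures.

The assembly work is the sum of pairwise potential energies, U = Σ_{i<j} kqᵢqⱼ/rᵢⱼ.
Pair separations: r₁₂ = 0.703 m, r₁₃ = 0.880 m, r₂₃ = 0.593 m.
U = (7.72×10⁻⁷) + (3.30×10⁻⁷) + (6.37×10⁻⁷) = 1.74×10⁻⁶ J.

1.74×10⁻⁶ J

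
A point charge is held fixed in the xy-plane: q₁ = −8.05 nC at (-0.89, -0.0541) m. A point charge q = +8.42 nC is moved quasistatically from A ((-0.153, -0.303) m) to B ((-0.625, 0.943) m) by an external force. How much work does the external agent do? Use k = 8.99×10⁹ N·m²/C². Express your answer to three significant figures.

1.93×10⁻⁷ J

For quasistatic motion the external work equals the change in potential energy: W_ext = qΔV = q(V_B − V_A).
At A: distance to the source charge is 0.778 m; V_A = kq₁/r = -93.0 V.
At B: distance to the source charge is 1.03 m; V_B = kq₁/r = -70.1 V.
ΔV = V_B − V_A = 22.9 V.
W_ext = qΔV = (8.42×10⁻⁹ C)(22.9 V) = 1.93×10⁻⁷ J.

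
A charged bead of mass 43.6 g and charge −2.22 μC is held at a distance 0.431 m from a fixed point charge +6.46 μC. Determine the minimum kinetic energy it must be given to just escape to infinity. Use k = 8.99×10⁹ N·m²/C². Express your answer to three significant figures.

0.299 J

To just escape, total mechanical energy must reach zero at infinity: ½mv²_min + U = 0, so ½mv²_min = −U = |kQq|/r.
|U| = |kQq|/r = (8.99×10⁹ N·m²/C²)(6.46×10⁻⁶)(2.22×10⁻⁶)/(0.431) = 0.299 J.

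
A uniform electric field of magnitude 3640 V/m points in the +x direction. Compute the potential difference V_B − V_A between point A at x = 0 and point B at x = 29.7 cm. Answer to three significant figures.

-1080 V

In a uniform field, potential decreases in the direction of E: V_B − V_A = −E·Δx.
V_B − V_A = −(3640 V/m)(0.297 m) = -1080 V.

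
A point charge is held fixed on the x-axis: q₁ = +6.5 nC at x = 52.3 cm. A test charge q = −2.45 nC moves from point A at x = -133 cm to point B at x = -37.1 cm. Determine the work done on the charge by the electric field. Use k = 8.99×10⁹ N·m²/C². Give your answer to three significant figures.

8.29×10⁻⁸ J

The work done by the electric force is W_field = −ΔU = −q(V_B − V_A) = q(V_A − V_B).
At A: distance to the source charge is 1.85 m; V_A = kq₁/r = 31.5 V.
At B: distance to the source charge is 0.894 m; V_B = kq₁/r = 65.4 V.
ΔV = V_B − V_A = 33.8 V.
W_field = −qΔV = −(-2.45×10⁻⁹ C)(33.8 V) = 8.29×10⁻⁸ J.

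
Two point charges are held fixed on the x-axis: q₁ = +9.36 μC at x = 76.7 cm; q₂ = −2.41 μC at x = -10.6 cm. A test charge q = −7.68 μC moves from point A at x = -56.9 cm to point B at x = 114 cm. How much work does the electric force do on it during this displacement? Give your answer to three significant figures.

The work done by the electric force is W_field = −ΔU = −q(V_B − V_A) = q(V_A − V_B).
At A: distances to the source charges are 1.34 m, 0.463 m; V_A = Σ kqᵢ/rᵢ = 1.62×10⁴ V.
At B: distances to the source charges are 0.373 m, 1.25 m; V_B = Σ kqᵢ/rᵢ = 2.08×10⁵ V.
ΔV = V_B − V_A = 1.92×10⁵ V.
W_field = −qΔV = −(-7.68×10⁻⁶ C)(1.92×10⁵ V) = 1.47 J.

1.47 J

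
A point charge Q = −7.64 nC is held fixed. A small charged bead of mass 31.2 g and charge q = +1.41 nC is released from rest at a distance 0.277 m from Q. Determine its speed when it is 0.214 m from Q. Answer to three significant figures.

Only the electrostatic force acts, so mechanical energy is conserved: ½mv² = U₁ − U₂ = kQq(1/r₁ − 1/r₂).
U₁ − U₂ = (8.99×10⁹ N·m²/C²)(-7.64×10⁻⁹ C)(1.41×10⁻⁹ C)(1/0.277 − 1/0.214) = 1.03×10⁻⁷ J.
v = √(2·1.03×10⁻⁷/0.0312) = 2.57×10⁻³ m/s.

2.57×10⁻³ m/s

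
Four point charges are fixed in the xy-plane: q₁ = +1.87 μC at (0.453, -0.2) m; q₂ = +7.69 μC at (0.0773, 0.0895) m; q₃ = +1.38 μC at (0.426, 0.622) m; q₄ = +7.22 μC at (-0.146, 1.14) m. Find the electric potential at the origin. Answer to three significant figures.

6.91×10⁵ V

The total potential is the scalar sum of each charge's contribution, V = Σ kqᵢ/rᵢ.
Distances from the field point to each charge: r₁ = 0.495 m, r₂ = 0.118 m, r₃ = 0.754 m, r₄ = 1.15 m.
V = k[(1.87×10⁻⁶)/(0.495) + (7.69×10⁻⁶)/(0.118) + (1.38×10⁻⁶)/(0.754) + (7.22×10⁻⁶)/(1.15)] = 6.91×10⁵ V.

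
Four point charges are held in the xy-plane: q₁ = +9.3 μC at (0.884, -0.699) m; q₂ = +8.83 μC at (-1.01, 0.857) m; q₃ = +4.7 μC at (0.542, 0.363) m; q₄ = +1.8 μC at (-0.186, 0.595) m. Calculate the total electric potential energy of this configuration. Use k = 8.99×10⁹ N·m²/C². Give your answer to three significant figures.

The work to assemble the configuration equals its total potential energy, U = Σ kqᵢqⱼ/rᵢⱼ over all pairs.
Pair separations: r₁₂ = 2.45 m, r₁₃ = 1.12 m, r₁₄ = 1.68 m, r₂₃ = 1.63 m, r₂₄ = 0.865 m, r₃₄ = 0.764 m.
Summing all 6 pair terms gives U = 1.24 J.

1.24 J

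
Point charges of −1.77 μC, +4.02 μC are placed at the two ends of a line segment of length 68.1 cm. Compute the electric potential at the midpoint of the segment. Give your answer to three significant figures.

5.94×10⁴ V

The total potential is the scalar sum of each charge's contribution, V = Σ kqᵢ/rᵢ.
Each charge is 0.340 m from the midpoint.
V = k[(-1.77×10⁻⁶)/(0.340) + (4.02×10⁻⁶)/(0.340)] = 5.94×10⁴ V.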